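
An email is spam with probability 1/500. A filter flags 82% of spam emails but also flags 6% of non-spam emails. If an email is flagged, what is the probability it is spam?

Let D = the rare event, + = positive/flagged.
P(D) = 1/500
P(+|D) = 82/100 = 41/50
P(+|D') = 6/100 = 3/50
P(+) = P(+|D)P(D) + P(+|D')P(D')
     = \frac{41}{50} × \frac{1}{500} + \frac{3}{50} × \frac{499}{500}
     = \frac{769}{12500}
P(D|+) = P(+|D)P(D)/P(+) = \frac{41}{1538}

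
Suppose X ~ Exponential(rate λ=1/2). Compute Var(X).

For X ~ Exponential(rate λ=1/2):
Var(X) = 4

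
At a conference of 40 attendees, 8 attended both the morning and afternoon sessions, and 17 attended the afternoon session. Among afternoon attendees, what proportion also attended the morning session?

P(A ∩ B) = 8/40 = 1/5
P(B) = 17/40
P(A|B) = P(A ∩ B) / P(B) = (1/5) / (17/40) = 8/17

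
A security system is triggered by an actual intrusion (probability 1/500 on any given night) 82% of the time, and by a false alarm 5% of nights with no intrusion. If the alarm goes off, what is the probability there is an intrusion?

Let D = the rare event, + = positive/flagged.
P(D) = 1/500
P(+|D) = 82/100 = 41/50
P(+|D') = 5/100 = 1/20
P(+) = P(+|D)P(D) + P(+|D')P(D')
     = \frac{41}{50} × \frac{1}{500} + \frac{1}{20} × \frac{499}{500}
     = \frac{2577}{50000}
P(D|+) = P(+|D)P(D)/P(+) = \frac{82}{2577}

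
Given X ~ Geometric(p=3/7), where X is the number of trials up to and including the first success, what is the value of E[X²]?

Using the identity E[X²] = Var(X) + (E[X])²:
E[X] = \frac{7}{3}
Var(X) = \frac{28}{9}
E[X²] = \frac{28}{9} + (\frac{7}{3})²
= \frac{77}{9}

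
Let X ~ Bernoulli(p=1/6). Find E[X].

For X ~ Bernoulli(p=1/6), the expected value is:
E[X] = \frac{1}{6}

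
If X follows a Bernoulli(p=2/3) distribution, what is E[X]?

For X ~ Bernoulli(p=2/3), the expected value is:
E[X] = \frac{2}{3}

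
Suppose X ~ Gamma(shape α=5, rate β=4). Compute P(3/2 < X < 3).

P(3/2 < X < 3) = ∫_{3/2}^{3} f(x) dx
where f(x) = \frac{128 x^{4} e^{- 4 x}}{3}
= \frac{-1237 + 115 e^{6}}{e^{12}}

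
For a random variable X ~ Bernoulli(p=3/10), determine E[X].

For X ~ Bernoulli(p=3/10), the expected value is:
E[X] = \frac{3}{10}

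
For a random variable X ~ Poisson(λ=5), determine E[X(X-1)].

E[X(X-1)] = E[X² - X] = E[X²] - E[X]
E[X] = 5
E[X²] = Var(X) + (E[X])² = 5 + (5)² = 30
E[X(X-1)] = 30 - 5 = 25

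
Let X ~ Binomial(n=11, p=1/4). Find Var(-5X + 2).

For X ~ Binomial(n=11, p=1/4):
Var(X) = \frac{33}{16}
Var(-5X + 2) = (-5)² × Var(X) = 25 × \frac{33}{16} = \frac{825}{16}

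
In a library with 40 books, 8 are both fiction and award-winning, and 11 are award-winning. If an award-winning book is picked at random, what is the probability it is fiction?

P(A ∩ B) = 8/40 = 1/5
P(B) = 11/40
P(A|B) = P(A ∩ B) / P(B) = (1/5) / (11/40) = 8/11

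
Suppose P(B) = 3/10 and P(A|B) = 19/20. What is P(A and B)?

By definition, P(A|B) = P(A ∩ B) / P(B)
So P(A ∩ B) = P(A|B) × P(B)
= 19/20 × 3/10
= 57/200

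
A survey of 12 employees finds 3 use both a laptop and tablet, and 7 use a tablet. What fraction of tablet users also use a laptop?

P(A ∩ B) = 3/12 = 1/4
P(B) = 7/12
P(A|B) = P(A ∩ B) / P(B) = (1/4) / (7/12) = 3/7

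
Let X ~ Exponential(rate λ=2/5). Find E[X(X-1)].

E[X(X-1)] = E[X² - X] = E[X²] - E[X]
E[X] = \frac{5}{2}
E[X²] = Var(X) + (E[X])² = \frac{25}{4} + (\frac{5}{2})² = \frac{25}{2}
E[X(X-1)] = \frac{25}{2} - \frac{5}{2} = 10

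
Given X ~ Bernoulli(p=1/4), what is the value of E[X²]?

Using the identity E[X²] = Var(X) + (E[X])²:
E[X] = \frac{1}{4}
Var(X) = \frac{3}{16}
E[X²] = \frac{3}{16} + (\frac{1}{4})²
= \frac{1}{4}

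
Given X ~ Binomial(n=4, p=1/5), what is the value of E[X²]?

Using the identity E[X²] = Var(X) + (E[X])²:
E[X] = \frac{4}{5}
Var(X) = \frac{16}{25}
E[X²] = \frac{16}{25} + (\frac{4}{5})²
= \frac{32}{25}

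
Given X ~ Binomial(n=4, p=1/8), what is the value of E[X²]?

Using the identity E[X²] = Var(X) + (E[X])²:
E[X] = \frac{1}{2}
Var(X) = \frac{7}{16}
E[X²] = \frac{7}{16} + (\frac{1}{2})²
= \frac{11}{16}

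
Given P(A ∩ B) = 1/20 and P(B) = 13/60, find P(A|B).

P(A|B) = P(A ∩ B) / P(B)
= (1/20) / (13/60)
= 3/13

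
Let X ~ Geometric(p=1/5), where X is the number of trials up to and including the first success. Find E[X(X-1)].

E[X(X-1)] = E[X² - X] = E[X²] - E[X]
E[X] = 5
E[X²] = Var(X) + (E[X])² = 20 + (5)² = 45
E[X(X-1)] = 45 - 5 = 40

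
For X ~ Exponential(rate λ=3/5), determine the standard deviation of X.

For X ~ Exponential(rate λ=3/5):
Var(X) = \frac{25}{9}
SD(X) = √(Var(X)) = √(\frac{25}{9}) = \frac{5}{3}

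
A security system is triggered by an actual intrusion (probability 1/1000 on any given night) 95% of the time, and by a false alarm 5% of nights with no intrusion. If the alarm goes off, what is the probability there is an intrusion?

Let D = the rare event, + = positive/flagged.
P(D) = 1/1000
P(+|D) = 95/100 = 19/20
P(+|D') = 5/100 = 1/20
P(+) = P(+|D)P(D) + P(+|D')P(D')
     = \frac{19}{20} × \frac{1}{1000} + \frac{1}{20} × \frac{999}{1000}
     = \frac{509}{10000}
P(D|+) = P(+|D)P(D)/P(+) = \frac{19}{1018}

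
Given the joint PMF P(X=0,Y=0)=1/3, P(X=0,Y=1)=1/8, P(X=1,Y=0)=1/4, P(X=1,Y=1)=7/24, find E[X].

First find marginal of X:
P(X=0) = 11/24
P(X=1) = 13/24
E[X] = 0 × 11/24 + 1 × 13/24 = 13/24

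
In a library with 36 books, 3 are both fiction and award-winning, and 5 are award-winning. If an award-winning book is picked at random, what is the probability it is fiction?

P(A ∩ B) = 3/36 = 1/12
P(B) = 5/36
P(A|B) = P(A ∩ B) / P(B) = (1/12) / (5/36) = 3/5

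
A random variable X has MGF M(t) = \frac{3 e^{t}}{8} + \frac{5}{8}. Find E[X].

To find E[X], compute M^(1)(0):
M^(1)(t) = \frac{3 e^{t}}{8}
M^(1)(0) = \frac{3}{8}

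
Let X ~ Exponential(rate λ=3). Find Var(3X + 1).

For X ~ Exponential(rate λ=3):
Var(X) = \frac{1}{9}
Var(3X + 1) = (3)² × Var(X) = 9 × \frac{1}{9} = 1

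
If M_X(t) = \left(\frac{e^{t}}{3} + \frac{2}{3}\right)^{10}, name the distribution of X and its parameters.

The MGF M(t) = \left(\frac{e^{t}}{3} + \frac{2}{3}\right)^{10} is the standard form for the Binomial distribution.
Comparing with the known MGF formula identifies: Binomial(n=10, p=1/3)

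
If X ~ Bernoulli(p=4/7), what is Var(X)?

For X ~ Bernoulli(p=4/7):
Var(X) = \frac{12}{49}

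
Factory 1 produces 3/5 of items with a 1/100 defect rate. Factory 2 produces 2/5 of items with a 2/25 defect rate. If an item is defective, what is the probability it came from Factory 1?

Using Bayes' theorem:
P(F1) = 3/5, P(D|F1) = 1/100
P(F2) = 2/5, P(D|F2) = 2/25
P(D) = P(D|F1)P(F1) + P(D|F2)P(F2)
     = \frac{19}{500}
P(F1|D) = P(D|F1)P(F1) / P(D)
= \frac{3}{19}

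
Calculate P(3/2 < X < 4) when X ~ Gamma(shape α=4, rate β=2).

P(3/2 < X < 4) = ∫_{3/2}^{4} f(x) dx
where f(x) = \frac{8 x^{3} e^{- 2 x}}{3}
= \frac{-379 + 39 e^{5}}{3 e^{8}}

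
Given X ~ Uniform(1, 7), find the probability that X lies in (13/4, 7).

P(13/4 < X < 7) = ∫_{13/4}^{7} f(x) dx
where f(x) = \frac{1}{6}
= \frac{5}{8}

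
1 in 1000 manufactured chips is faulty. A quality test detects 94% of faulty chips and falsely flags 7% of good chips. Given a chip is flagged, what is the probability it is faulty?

Let D = the rare event, + = positive/flagged.
P(D) = 1/1000
P(+|D) = 94/100 = 47/50
P(+|D') = 7/100
P(+) = P(+|D)P(D) + P(+|D')P(D')
     = \frac{47}{50} × \frac{1}{1000} + \frac{7}{100} × \frac{999}{1000}
     = \frac{7087}{100000}
P(D|+) = P(+|D)P(D)/P(+) = \frac{94}{7087}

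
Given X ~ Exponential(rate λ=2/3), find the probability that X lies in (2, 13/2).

P(2 < X < 13/2) = ∫_{2}^{13/2} f(x) dx
where f(x) = \frac{2 e^{- \frac{2 x}{3}}}{3}
= - \frac{1 - e^{3}}{e^{\frac{13}{3}}}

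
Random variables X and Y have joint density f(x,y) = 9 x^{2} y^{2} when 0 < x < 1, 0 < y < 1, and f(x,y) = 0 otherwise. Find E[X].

E[X] = ∫_0^1 ∫_0^1 x × f(x,y) dy dx
= ∫_0^1 ∫_0^1 x × (9 x^{2} y^{2}) dy dx
= \frac{3}{4}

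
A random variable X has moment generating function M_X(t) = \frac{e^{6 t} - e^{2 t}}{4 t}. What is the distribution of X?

The MGF M(t) = \frac{e^{6 t} - e^{2 t}}{4 t} is the standard form for the Uniform distribution.
Comparing with the known MGF formula identifies: Uniform(2, 6)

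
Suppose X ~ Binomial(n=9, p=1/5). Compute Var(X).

For X ~ Binomial(n=9, p=1/5):
Var(X) = \frac{36}{25}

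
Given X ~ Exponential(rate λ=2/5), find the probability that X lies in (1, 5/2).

P(1 < X < 5/2) = ∫_{1}^{5/2} f(x) dx
where f(x) = \frac{2 e^{- \frac{2 x}{5}}}{5}
= - \frac{1}{e} + e^{- \frac{2}{5}}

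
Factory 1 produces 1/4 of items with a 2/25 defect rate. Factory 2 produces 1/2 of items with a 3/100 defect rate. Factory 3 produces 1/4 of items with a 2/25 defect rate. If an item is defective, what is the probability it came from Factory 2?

Using Bayes' theorem:
P(F1) = 1/4, P(D|F1) = 2/25
P(F2) = 1/2, P(D|F2) = 3/100
P(F3) = 1/4, P(D|F3) = 2/25
P(D) = P(D|F1)P(F1) + P(D|F2)P(F2) + P(D|F3)P(F3)
     = \frac{11}{200}
P(F2|D) = P(D|F2)P(F2) / P(D)
= \frac{3}{11}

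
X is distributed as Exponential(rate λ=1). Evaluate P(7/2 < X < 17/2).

P(7/2 < X < 17/2) = ∫_{7/2}^{17/2} f(x) dx
where f(x) = e^{- x}
= - \frac{1 - e^{5}}{e^{\frac{17}{2}}}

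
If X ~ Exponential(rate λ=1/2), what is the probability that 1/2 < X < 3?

P(1/2 < X < 3) = ∫_{1/2}^{3} f(x) dx
where f(x) = \frac{e^{- \frac{x}{2}}}{2}
= - \frac{1}{e^{\frac{3}{2}}} + e^{- \frac{1}{4}}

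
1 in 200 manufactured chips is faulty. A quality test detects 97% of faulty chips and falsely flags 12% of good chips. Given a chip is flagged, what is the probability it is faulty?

Let D = the rare event, + = positive/flagged.
P(D) = 1/200
P(+|D) = 97/100
P(+|D') = 12/100 = 3/25
P(+) = P(+|D)P(D) + P(+|D')P(D')
     = \frac{97}{100} × \frac{1}{200} + \frac{3}{25} × \frac{199}{200}
     = \frac{497}{4000}
P(D|+) = P(+|D)P(D)/P(+) = \frac{97}{2485}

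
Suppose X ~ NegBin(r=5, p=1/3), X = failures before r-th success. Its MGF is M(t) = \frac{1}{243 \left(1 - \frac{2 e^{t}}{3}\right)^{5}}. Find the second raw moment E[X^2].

To find E[X^2], compute M^(2)(0):
M^(1)(t) = \frac{10 e^{t}}{729 \left(1 - \frac{2 e^{t}}{3}\right)^{6}}
M^(2)(t) = \frac{10 e^{t}}{729 \left(1 - \frac{2 e^{t}}{3}\right)^{6}} + \frac{40 e^{2 t}}{729 \left(1 - \frac{2 e^{t}}{3}\right)^{7}}
M^(2)(0) = 130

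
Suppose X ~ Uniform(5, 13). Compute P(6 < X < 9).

P(6 < X < 9) = ∫_{6}^{9} f(x) dx
where f(x) = \frac{1}{8}
= \frac{3}{8}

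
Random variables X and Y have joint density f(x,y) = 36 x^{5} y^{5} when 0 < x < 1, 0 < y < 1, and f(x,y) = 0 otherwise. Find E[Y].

E[Y] = ∫_0^1 ∫_0^1 y × f(x,y) dx dy
= \frac{6}{7}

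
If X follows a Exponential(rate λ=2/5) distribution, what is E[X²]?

Using the identity E[X²] = Var(X) + (E[X])²:
E[X] = \frac{5}{2}
Var(X) = \frac{25}{4}
E[X²] = \frac{25}{4} + (\frac{5}{2})²
= \frac{25}{2}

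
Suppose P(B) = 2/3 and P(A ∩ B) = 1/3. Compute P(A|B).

P(A|B) = P(A ∩ B) / P(B)
= (1/3) / (2/3)
= 1/2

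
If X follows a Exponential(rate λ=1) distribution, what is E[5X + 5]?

For X ~ Exponential(rate λ=1):
E[X] = 1
E[5X + 5] = 5 × E[X] + 5 = 10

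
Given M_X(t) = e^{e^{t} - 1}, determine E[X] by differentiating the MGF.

To find E[X], compute M^(1)(0):
M^(1)(t) = e^{t} e^{e^{t} - 1}
M^(1)(0) = 1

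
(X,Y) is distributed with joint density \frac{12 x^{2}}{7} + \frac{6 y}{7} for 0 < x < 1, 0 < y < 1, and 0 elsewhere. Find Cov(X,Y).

E[XY] = ∫∫ xy × f(x,y) dx dy = \frac{5}{14}
E[X] = \frac{9}{14}
E[Y] = \frac{4}{7}
Cov(X,Y) = E[XY] - E[X]E[Y] = - \frac{1}{98}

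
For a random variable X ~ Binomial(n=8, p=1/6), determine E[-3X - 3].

For X ~ Binomial(n=8, p=1/6):
E[X] = \frac{4}{3}
E[-3X - 3] = -3 × E[X] - 3 = -7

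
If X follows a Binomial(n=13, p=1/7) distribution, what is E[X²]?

Using the identity E[X²] = Var(X) + (E[X])²:
E[X] = \frac{13}{7}
Var(X) = \frac{78}{49}
E[X²] = \frac{78}{49} + (\frac{13}{7})²
= \frac{247}{49}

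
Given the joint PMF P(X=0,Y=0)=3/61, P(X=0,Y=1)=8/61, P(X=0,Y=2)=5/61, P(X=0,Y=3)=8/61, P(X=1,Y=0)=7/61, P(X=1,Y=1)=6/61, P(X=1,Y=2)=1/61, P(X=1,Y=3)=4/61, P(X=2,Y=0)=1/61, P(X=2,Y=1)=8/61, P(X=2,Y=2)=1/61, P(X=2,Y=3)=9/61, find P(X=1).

P(X=1) = P(X=1,Y=0) + P(X=1,Y=1) + P(X=1,Y=2) + P(X=1,Y=3)
= 7/61 + 6/61 + 1/61 + 4/61
= 18/61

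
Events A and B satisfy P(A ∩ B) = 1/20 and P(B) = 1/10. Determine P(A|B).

P(A|B) = P(A ∩ B) / P(B)
= (1/20) / (1/10)
= 1/2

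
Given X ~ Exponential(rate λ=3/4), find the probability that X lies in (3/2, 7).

P(3/2 < X < 7) = ∫_{3/2}^{7} f(x) dx
where f(x) = \frac{3 e^{- \frac{3 x}{4}}}{4}
= - \frac{1}{e^{\frac{21}{4}}} + e^{- \frac{9}{8}}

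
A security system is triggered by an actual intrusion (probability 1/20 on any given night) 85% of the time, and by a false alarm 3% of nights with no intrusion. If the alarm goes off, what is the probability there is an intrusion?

Let D = the rare event, + = positive/flagged.
P(D) = 1/20
P(+|D) = 85/100 = 17/20
P(+|D') = 3/100
P(+) = P(+|D)P(D) + P(+|D')P(D')
     = \frac{17}{20} × \frac{1}{20} + \frac{3}{100} × \frac{19}{20}
     = \frac{71}{1000}
P(D|+) = P(+|D)P(D)/P(+) = \frac{85}{142}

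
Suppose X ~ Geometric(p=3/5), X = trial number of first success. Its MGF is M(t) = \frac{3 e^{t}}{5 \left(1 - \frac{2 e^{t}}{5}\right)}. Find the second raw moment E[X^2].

To find E[X^2], compute M^(2)(0):
M^(1)(t) = \frac{3 e^{t}}{5 \left(1 - \frac{2 e^{t}}{5}\right)} + \frac{6 e^{2 t}}{25 \left(1 - \frac{2 e^{t}}{5}\right)^{2}}
M^(2)(t) = \frac{3 e^{t}}{5 \left(1 - \frac{2 e^{t}}{5}\right)} + \frac{18 e^{2 t}}{25 \left(1 - \frac{2 e^{t}}{5}\right)^{2}} + \frac{24 e^{3 t}}{125 \left(1 - \frac{2 e^{t}}{5}\right)^{3}}
M^(2)(0) = \frac{35}{9}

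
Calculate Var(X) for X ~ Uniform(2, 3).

For X ~ Uniform(2, 3):
Var(X) = \frac{1}{12}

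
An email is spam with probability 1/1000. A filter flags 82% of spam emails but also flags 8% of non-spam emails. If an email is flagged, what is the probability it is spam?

Let D = the rare event, + = positive/flagged.
P(D) = 1/1000
P(+|D) = 82/100 = 41/50
P(+|D') = 8/100 = 2/25
P(+) = P(+|D)P(D) + P(+|D')P(D')
     = \frac{41}{50} × \frac{1}{1000} + \frac{2}{25} × \frac{999}{1000}
     = \frac{4037}{50000}
P(D|+) = P(+|D)P(D)/P(+) = \frac{41}{4037}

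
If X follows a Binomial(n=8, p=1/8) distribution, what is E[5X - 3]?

For X ~ Binomial(n=8, p=1/8):
E[X] = 1
E[5X - 3] = 5 × E[X] - 3 = 2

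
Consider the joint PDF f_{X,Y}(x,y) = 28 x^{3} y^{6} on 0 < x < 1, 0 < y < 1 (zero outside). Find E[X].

E[X] = ∫_0^1 ∫_0^1 x × f(x,y) dy dx
= ∫_0^1 ∫_0^1 x × (28 x^{3} y^{6}) dy dx
= \frac{4}{5}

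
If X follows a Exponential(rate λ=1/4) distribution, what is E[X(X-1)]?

E[X(X-1)] = E[X² - X] = E[X²] - E[X]
E[X] = 4
E[X²] = Var(X) + (E[X])² = 16 + (4)² = 32
E[X(X-1)] = 32 - 4 = 28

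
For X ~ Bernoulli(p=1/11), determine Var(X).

For X ~ Bernoulli(p=1/11):
Var(X) = \frac{10}{121}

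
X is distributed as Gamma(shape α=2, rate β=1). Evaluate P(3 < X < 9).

P(3 < X < 9) = ∫_{3}^{9} f(x) dx
where f(x) = x e^{- x}
= \frac{2 \left(-5 + 2 e^{6}\right)}{e^{9}}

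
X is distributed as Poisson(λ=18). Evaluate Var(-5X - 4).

For X ~ Poisson(λ=18):
Var(X) = 18
Var(-5X - 4) = (-5)² × Var(X) = 25 × 18 = 450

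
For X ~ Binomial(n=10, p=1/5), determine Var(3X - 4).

For X ~ Binomial(n=10, p=1/5):
Var(X) = \frac{8}{5}
Var(3X - 4) = (3)² × Var(X) = 9 × \frac{8}{5} = \frac{72}{5}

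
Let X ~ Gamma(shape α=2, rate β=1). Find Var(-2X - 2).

For X ~ Gamma(shape α=2, rate β=1):
Var(X) = 2
Var(-2X - 2) = (-2)² × Var(X) = 4 × 2 = 8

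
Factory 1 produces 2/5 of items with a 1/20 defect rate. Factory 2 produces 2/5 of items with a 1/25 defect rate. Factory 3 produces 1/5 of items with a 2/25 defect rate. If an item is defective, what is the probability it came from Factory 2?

Using Bayes' theorem:
P(F1) = 2/5, P(D|F1) = 1/20
P(F2) = 2/5, P(D|F2) = 1/25
P(F3) = 1/5, P(D|F3) = 2/25
P(D) = P(D|F1)P(F1) + P(D|F2)P(F2) + P(D|F3)P(F3)
     = \frac{13}{250}
P(F2|D) = P(D|F2)P(F2) / P(D)
= \frac{4}{13}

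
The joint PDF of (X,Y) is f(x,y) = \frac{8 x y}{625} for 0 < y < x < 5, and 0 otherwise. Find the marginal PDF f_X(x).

f_X(x) = ∫_0^x \frac{8 x y}{625} dy = \frac{4 x^{3}}{625}
for 0 < x < 5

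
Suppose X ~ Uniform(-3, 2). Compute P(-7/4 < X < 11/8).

P(-7/4 < X < 11/8) = ∫_{-7/4}^{11/8} f(x) dx
where f(x) = \frac{1}{5}
= \frac{5}{8}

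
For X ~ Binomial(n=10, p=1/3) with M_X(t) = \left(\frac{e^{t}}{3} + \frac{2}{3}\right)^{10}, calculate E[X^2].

To find E[X^2], compute M^(2)(0):
M^(1)(t) = \frac{10 \left(\frac{e^{t}}{3} + \frac{2}{3}\right)^{9} e^{t}}{3}
M^(2)(t) = \frac{10 \left(\frac{e^{t}}{3} + \frac{2}{3}\right)^{9} e^{t}}{3} + 10 \left(\frac{e^{t}}{3} + \frac{2}{3}\right)^{8} e^{2 t}
M^(2)(0) = \frac{40}{3}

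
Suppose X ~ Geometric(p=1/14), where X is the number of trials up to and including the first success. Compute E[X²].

Using the identity E[X²] = Var(X) + (E[X])²:
E[X] = 14
Var(X) = 182
E[X²] = 182 + (14)²
= 378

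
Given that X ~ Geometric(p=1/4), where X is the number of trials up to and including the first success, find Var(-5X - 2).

For X ~ Geometric(p=1/4), where X is the number of trials up to and including the first success:
Var(X) = 12
Var(-5X - 2) = (-5)² × Var(X) = 25 × 12 = 300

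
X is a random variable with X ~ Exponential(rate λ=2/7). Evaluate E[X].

For X ~ Exponential(rate λ=2/7), the expected value is:
E[X] = \frac{7}{2}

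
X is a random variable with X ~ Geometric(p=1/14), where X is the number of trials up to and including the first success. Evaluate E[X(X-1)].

E[X(X-1)] = E[X² - X] = E[X²] - E[X]
E[X] = 14
E[X²] = Var(X) + (E[X])² = 182 + (14)² = 378
E[X(X-1)] = 378 - 14 = 364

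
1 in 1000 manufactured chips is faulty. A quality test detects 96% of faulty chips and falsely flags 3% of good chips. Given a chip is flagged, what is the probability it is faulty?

Let D = the rare event, + = positive/flagged.
P(D) = 1/1000
P(+|D) = 96/100 = 24/25
P(+|D') = 3/100
P(+) = P(+|D)P(D) + P(+|D')P(D')
     = \frac{24}{25} × \frac{1}{1000} + \frac{3}{100} × \frac{999}{1000}
     = \frac{3093}{100000}
P(D|+) = P(+|D)P(D)/P(+) = \frac{32}{1031}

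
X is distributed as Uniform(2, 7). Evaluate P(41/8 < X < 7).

P(41/8 < X < 7) = ∫_{41/8}^{7} f(x) dx
where f(x) = \frac{1}{5}
= \frac{3}{8}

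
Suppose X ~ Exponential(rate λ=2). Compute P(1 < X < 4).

P(1 < X < 4) = ∫_{1}^{4} f(x) dx
where f(x) = 2 e^{- 2 x}
= - \frac{1 - e^{6}}{e^{8}}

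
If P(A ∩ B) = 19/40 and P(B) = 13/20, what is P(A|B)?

P(A|B) = P(A ∩ B) / P(B)
= (19/40) / (13/20)
= 19/26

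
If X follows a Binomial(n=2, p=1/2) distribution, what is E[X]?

For X ~ Binomial(n=2, p=1/2), the expected value is:
E[X] = 1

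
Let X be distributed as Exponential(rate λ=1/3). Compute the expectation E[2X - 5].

For X ~ Exponential(rate λ=1/3):
E[X] = 3
E[2X - 5] = 2 × E[X] - 5 = 1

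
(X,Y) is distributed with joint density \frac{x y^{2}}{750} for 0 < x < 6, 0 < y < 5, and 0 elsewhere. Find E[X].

f_X(x) = ∫_0^5 \frac{x y^{2}}{750} dy = \frac{x}{18}
E[X] = ∫_0^6 x × (\frac{x}{18}) dx = 4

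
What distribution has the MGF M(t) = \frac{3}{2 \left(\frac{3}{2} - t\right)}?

The MGF M(t) = \frac{3}{2 \left(\frac{3}{2} - t\right)} is the standard form for the Exponential distribution.
Comparing with the known MGF formula identifies: Exponential(rate λ=3/2)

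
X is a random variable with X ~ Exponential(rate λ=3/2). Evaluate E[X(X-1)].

E[X(X-1)] = E[X² - X] = E[X²] - E[X]
E[X] = \frac{2}{3}
E[X²] = Var(X) + (E[X])² = \frac{4}{9} + (\frac{2}{3})² = \frac{8}{9}
E[X(X-1)] = \frac{8}{9} - \frac{2}{3} = \frac{2}{9}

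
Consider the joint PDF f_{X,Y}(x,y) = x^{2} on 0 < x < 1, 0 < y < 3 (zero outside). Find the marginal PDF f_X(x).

f_X(x) = ∫_0^3 f(x,y) dy
= ∫_0^3 x^{2} dy
= 3 x^{2} for 0 < x < 1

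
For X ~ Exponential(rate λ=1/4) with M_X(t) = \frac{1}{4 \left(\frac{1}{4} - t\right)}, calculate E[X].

To find E[X], compute M^(1)(0):
M^(1)(t) = \frac{1}{4 \left(\frac{1}{4} - t\right)^{2}}
M^(1)(0) = 4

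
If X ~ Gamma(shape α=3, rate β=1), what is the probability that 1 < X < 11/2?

P(1 < X < 11/2) = ∫_{1}^{11/2} f(x) dx
where f(x) = \frac{x^{2} e^{- x}}{2}
= - \frac{173}{8 e^{\frac{11}{2}}} + \frac{5}{2 e}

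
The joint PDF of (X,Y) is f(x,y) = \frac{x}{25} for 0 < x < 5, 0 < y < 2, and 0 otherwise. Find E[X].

f_X(x) = ∫_0^2 \frac{x}{25} dy = \frac{2 x}{25}
E[X] = ∫_0^5 x × (\frac{2 x}{25}) dx = \frac{10}{3}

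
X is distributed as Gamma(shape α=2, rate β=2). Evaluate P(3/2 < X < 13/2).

P(3/2 < X < 13/2) = ∫_{3/2}^{13/2} f(x) dx
where f(x) = 4 x e^{- 2 x}
= \frac{2 \left(-7 + 2 e^{10}\right)}{e^{13}}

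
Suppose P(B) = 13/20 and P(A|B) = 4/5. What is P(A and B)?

By definition, P(A|B) = P(A ∩ B) / P(B)
So P(A ∩ B) = P(A|B) × P(B)
= 4/5 × 13/20
= 13/25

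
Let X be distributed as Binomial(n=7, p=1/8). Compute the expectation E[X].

For X ~ Binomial(n=7, p=1/8), the expected value is:
E[X] = \frac{7}{8}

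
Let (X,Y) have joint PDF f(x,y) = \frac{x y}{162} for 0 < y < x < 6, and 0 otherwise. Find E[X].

f_X(x) = ∫_0^x \frac{x y}{162} dy = \frac{x^{3}}{324}
E[X] = ∫_0^6 x × (\frac{x^{3}}{324}) dx = \frac{24}{5}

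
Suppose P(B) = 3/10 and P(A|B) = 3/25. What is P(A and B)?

By definition, P(A|B) = P(A ∩ B) / P(B)
So P(A ∩ B) = P(A|B) × P(B)
= 3/25 × 3/10
= 9/250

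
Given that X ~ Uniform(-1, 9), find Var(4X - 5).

For X ~ Uniform(-1, 9):
Var(X) = \frac{25}{3}
Var(4X - 5) = (4)² × Var(X) = 16 × \frac{25}{3} = \frac{400}{3}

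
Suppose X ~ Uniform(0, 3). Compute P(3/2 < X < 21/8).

P(3/2 < X < 21/8) = ∫_{3/2}^{21/8} f(x) dx
where f(x) = \frac{1}{3}
= \frac{3}{8}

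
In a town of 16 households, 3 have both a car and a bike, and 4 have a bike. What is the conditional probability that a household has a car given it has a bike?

P(A ∩ B) = 3/16
P(B) = 4/16 = 1/4
P(A|B) = P(A ∩ B) / P(B) = (3/16) / (1/4) = 3/4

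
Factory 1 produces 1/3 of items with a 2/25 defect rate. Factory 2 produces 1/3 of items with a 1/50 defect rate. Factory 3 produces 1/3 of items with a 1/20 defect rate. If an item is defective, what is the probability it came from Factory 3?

Using Bayes' theorem:
P(F1) = 1/3, P(D|F1) = 2/25
P(F2) = 1/3, P(D|F2) = 1/50
P(F3) = 1/3, P(D|F3) = 1/20
P(D) = P(D|F1)P(F1) + P(D|F2)P(F2) + P(D|F3)P(F3)
     = \frac{1}{20}
P(F3|D) = P(D|F3)P(F3) / P(D)
= \frac{1}{3}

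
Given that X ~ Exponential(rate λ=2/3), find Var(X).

For X ~ Exponential(rate λ=2/3):
Var(X) = \frac{9}{4}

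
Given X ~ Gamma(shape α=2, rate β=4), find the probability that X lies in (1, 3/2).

P(1 < X < 3/2) = ∫_{1}^{3/2} f(x) dx
where f(x) = 16 x e^{- 4 x}
= \frac{-7 + 5 e^{2}}{e^{6}}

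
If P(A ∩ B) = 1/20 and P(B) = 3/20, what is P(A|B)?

P(A|B) = P(A ∩ B) / P(B)
= (1/20) / (3/20)
= 1/3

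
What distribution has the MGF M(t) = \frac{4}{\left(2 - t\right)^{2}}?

The MGF M(t) = \frac{4}{\left(2 - t\right)^{2}} is the standard form for the Gamma distribution.
Comparing with the known MGF formula identifies: Gamma(shape α=2, rate β=2)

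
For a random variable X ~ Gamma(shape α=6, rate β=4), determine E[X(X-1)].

E[X(X-1)] = E[X² - X] = E[X²] - E[X]
E[X] = \frac{3}{2}
E[X²] = Var(X) + (E[X])² = \frac{3}{8} + (\frac{3}{2})² = \frac{21}{8}
E[X(X-1)] = \frac{21}{8} - \frac{3}{2} = \frac{9}{8}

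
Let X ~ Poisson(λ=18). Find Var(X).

For X ~ Poisson(λ=18):
Var(X) = 18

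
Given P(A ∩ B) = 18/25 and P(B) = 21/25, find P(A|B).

P(A|B) = P(A ∩ B) / P(B)
= (18/25) / (21/25)
= 6/7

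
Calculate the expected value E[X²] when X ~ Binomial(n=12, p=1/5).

Using the identity E[X²] = Var(X) + (E[X])²:
E[X] = \frac{12}{5}
Var(X) = \frac{48}{25}
E[X²] = \frac{48}{25} + (\frac{12}{5})²
= \frac{192}{25}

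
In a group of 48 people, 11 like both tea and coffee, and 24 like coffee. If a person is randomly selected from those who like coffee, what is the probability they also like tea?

P(A ∩ B) = 11/48
P(B) = 24/48 = 1/2
P(A|B) = P(A ∩ B) / P(B) = (11/48) / (1/2) = 11/24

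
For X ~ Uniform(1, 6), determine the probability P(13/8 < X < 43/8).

P(13/8 < X < 43/8) = ∫_{13/8}^{43/8} f(x) dx
where f(x) = \frac{1}{5}
= \frac{3}{4}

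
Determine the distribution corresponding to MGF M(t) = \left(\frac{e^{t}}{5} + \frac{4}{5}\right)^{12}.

The MGF M(t) = \left(\frac{e^{t}}{5} + \frac{4}{5}\right)^{12} is the standard form for the Binomial distribution.
Comparing with the known MGF formula identifies: Binomial(n=12, p=1/5)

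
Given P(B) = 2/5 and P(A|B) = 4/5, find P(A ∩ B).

By definition, P(A|B) = P(A ∩ B) / P(B)
So P(A ∩ B) = P(A|B) × P(B)
= 4/5 × 2/5
= 8/25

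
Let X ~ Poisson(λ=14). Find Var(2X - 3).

For X ~ Poisson(λ=14):
Var(X) = 14
Var(2X - 3) = (2)² × Var(X) = 4 × 14 = 56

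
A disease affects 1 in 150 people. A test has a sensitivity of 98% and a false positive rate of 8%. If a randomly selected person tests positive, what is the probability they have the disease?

Let D = the rare event, + = positive/flagged.
P(D) = 1/150
P(+|D) = 98/100 = 49/50
P(+|D') = 8/100 = 2/25
P(+) = P(+|D)P(D) + P(+|D')P(D')
     = \frac{49}{50} × \frac{1}{150} + \frac{2}{25} × \frac{149}{150}
     = \frac{43}{500}
P(D|+) = P(+|D)P(D)/P(+) = \frac{49}{645}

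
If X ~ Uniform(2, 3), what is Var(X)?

For X ~ Uniform(2, 3):
Var(X) = \frac{1}{12}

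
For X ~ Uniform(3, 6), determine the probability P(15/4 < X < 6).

P(15/4 < X < 6) = ∫_{15/4}^{6} f(x) dx
where f(x) = \frac{1}{3}
= \frac{3}{4}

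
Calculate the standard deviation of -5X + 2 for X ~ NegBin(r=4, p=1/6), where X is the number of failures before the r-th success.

For X ~ NegBin(r=4, p=1/6), where X is the number of failures before the r-th success:
Var(X) = 120
SD(X) = √(Var(X)) = √(120) = 2 \sqrt{30}
SD(-5X + 2) = |-5| × SD(X) = 5 × 2 \sqrt{30} = 10 \sqrt{30}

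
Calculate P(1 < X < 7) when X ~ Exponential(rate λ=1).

P(1 < X < 7) = ∫_{1}^{7} f(x) dx
where f(x) = e^{- x}
= - \frac{1 - e^{6}}{e^{7}}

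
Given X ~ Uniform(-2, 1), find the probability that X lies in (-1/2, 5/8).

P(-1/2 < X < 5/8) = ∫_{-1/2}^{5/8} f(x) dx
where f(x) = \frac{1}{3}
= \frac{3}{8}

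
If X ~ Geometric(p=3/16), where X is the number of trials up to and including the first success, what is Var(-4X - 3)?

For X ~ Geometric(p=3/16), where X is the number of trials up to and including the first success:
Var(X) = \frac{208}{9}
Var(-4X - 3) = (-4)² × Var(X) = 16 × \frac{208}{9} = \frac{3328}{9}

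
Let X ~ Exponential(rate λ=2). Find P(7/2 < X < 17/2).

P(7/2 < X < 17/2) = ∫_{7/2}^{17/2} f(x) dx
where f(x) = 2 e^{- 2 x}
= - \frac{1 - e^{10}}{e^{17}}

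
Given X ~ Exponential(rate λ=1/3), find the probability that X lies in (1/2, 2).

P(1/2 < X < 2) = ∫_{1/2}^{2} f(x) dx
where f(x) = \frac{e^{- \frac{x}{3}}}{3}
= - \frac{1}{e^{\frac{2}{3}}} + e^{- \frac{1}{6}}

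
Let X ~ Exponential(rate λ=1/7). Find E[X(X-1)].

E[X(X-1)] = E[X² - X] = E[X²] - E[X]
E[X] = 7
E[X²] = Var(X) + (E[X])² = 49 + (7)² = 98
E[X(X-1)] = 98 - 7 = 91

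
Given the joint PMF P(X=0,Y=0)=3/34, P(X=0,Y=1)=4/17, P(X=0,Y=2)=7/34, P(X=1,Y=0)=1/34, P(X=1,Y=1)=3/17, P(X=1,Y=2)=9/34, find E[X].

First find marginal of X:
P(X=0) = 9/17
P(X=1) = 8/17
E[X] = 0 × 9/17 + 1 × 8/17 = 8/17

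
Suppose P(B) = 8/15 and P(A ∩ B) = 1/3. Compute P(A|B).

P(A|B) = P(A ∩ B) / P(B)
= (1/3) / (8/15)
= 5/8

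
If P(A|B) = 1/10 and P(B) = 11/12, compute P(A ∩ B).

By definition, P(A|B) = P(A ∩ B) / P(B)
So P(A ∩ B) = P(A|B) × P(B)
= 1/10 × 11/12
= 11/120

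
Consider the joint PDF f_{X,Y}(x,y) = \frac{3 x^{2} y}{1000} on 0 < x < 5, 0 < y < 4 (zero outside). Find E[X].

f_X(x) = ∫_0^4 \frac{3 x^{2} y}{1000} dy = \frac{3 x^{2}}{125}
E[X] = ∫_0^5 x × (\frac{3 x^{2}}{125}) dx = \frac{15}{4}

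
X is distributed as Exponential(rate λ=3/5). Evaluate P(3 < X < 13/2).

P(3 < X < 13/2) = ∫_{3}^{13/2} f(x) dx
where f(x) = \frac{3 e^{- \frac{3 x}{5}}}{5}
= - \frac{1}{e^{\frac{39}{10}}} + e^{- \frac{9}{5}}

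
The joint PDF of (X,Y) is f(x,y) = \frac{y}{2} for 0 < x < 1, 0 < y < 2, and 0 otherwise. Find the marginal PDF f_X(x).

f_X(x) = ∫_0^2 f(x,y) dy
= ∫_0^2 \frac{y}{2} dy
= 1 for 0 < x < 1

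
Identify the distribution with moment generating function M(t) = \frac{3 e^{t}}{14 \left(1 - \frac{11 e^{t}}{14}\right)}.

The MGF M(t) = \frac{3 e^{t}}{14 \left(1 - \frac{11 e^{t}}{14}\right)} is the standard form for the Geometric distribution.
Comparing with the known MGF formula identifies: Geometric(p=3/14), X = trial number of first success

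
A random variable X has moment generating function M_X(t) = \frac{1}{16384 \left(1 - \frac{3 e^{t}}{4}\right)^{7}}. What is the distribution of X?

The MGF M(t) = \frac{1}{16384 \left(1 - \frac{3 e^{t}}{4}\right)^{7}} is the standard form for the NegativeBinomial distribution.
Comparing with the known MGF formula identifies: NegBin(r=7, p=1/4), X = failures before r-th success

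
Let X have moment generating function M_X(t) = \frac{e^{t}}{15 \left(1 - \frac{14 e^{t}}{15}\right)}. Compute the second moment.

To find E[X^2], compute M^(2)(0):
M^(1)(t) = \frac{e^{t}}{15 \left(1 - \frac{14 e^{t}}{15}\right)} + \frac{14 e^{2 t}}{225 \left(1 - \frac{14 e^{t}}{15}\right)^{2}}
M^(2)(t) = \frac{e^{t}}{15 \left(1 - \frac{14 e^{t}}{15}\right)} + \frac{14 e^{2 t}}{75 \left(1 - \frac{14 e^{t}}{15}\right)^{2}} + \frac{392 e^{3 t}}{3375 \left(1 - \frac{14 e^{t}}{15}\right)^{3}}
M^(2)(0) = 435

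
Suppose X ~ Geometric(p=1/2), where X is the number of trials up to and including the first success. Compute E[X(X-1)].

E[X(X-1)] = E[X² - X] = E[X²] - E[X]
E[X] = 2
E[X²] = Var(X) + (E[X])² = 2 + (2)² = 6
E[X(X-1)] = 6 - 2 = 4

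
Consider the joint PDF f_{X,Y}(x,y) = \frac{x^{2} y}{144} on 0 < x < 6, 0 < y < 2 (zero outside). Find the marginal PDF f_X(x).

f_X(x) = ∫_0^2 f(x,y) dy
= ∫_0^2 \frac{x^{2} y}{144} dy
= \frac{x^{2}}{72} for 0 < x < 6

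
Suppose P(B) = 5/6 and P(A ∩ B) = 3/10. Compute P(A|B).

P(A|B) = P(A ∩ B) / P(B)
= (3/10) / (5/6)
= 9/25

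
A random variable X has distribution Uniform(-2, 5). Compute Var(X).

For X ~ Uniform(-2, 5):
Var(X) = \frac{49}{12}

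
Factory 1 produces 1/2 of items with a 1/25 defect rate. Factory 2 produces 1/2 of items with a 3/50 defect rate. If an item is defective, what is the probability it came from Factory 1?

Using Bayes' theorem:
P(F1) = 1/2, P(D|F1) = 1/25
P(F2) = 1/2, P(D|F2) = 3/50
P(D) = P(D|F1)P(F1) + P(D|F2)P(F2)
     = \frac{1}{20}
P(F1|D) = P(D|F1)P(F1) / P(D)
= \frac{2}{5}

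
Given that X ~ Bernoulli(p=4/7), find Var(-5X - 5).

For X ~ Bernoulli(p=4/7):
Var(X) = \frac{12}{49}
Var(-5X - 5) = (-5)² × Var(X) = 25 × \frac{12}{49} = \frac{300}{49}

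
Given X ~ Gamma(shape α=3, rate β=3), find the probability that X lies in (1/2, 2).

P(1/2 < X < 2) = ∫_{1/2}^{2} f(x) dx
where f(x) = \frac{27 x^{2} e^{- 3 x}}{2}
= - \frac{25}{e^{6}} + \frac{29}{8 e^{\frac{3}{2}}}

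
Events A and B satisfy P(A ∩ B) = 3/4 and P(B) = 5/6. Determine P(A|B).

P(A|B) = P(A ∩ B) / P(B)
= (3/4) / (5/6)
= 9/10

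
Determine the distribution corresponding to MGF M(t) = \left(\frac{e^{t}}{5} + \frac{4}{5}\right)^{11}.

The MGF M(t) = \left(\frac{e^{t}}{5} + \frac{4}{5}\right)^{11} is the standard form for the Binomial distribution.
Comparing with the known MGF formula identifies: Binomial(n=11, p=1/5)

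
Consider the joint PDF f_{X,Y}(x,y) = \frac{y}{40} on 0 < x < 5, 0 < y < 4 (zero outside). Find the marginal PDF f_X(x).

f_X(x) = ∫_0^4 f(x,y) dy
= ∫_0^4 \frac{y}{40} dy
= \frac{1}{5} for 0 < x < 5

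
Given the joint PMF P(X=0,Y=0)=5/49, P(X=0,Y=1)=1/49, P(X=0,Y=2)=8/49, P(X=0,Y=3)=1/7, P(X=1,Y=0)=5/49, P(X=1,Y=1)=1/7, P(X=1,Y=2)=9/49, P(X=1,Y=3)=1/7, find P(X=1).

P(X=1) = P(X=1,Y=0) + P(X=1,Y=1) + P(X=1,Y=2) + P(X=1,Y=3)
= 5/49 + 1/7 + 9/49 + 1/7
= 4/7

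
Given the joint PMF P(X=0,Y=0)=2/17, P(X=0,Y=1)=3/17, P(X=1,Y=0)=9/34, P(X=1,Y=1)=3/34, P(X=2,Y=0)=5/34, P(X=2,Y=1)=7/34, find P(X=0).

P(X=0) = P(X=0,Y=0) + P(X=0,Y=1)
= 2/17 + 3/17
= 5/17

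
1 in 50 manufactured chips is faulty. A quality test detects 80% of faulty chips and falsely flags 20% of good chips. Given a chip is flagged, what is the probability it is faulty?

Let D = the rare event, + = positive/flagged.
P(D) = 1/50
P(+|D) = 80/100 = 4/5
P(+|D') = 20/100 = 1/5
P(+) = P(+|D)P(D) + P(+|D')P(D')
     = \frac{4}{5} × \frac{1}{50} + \frac{1}{5} × \frac{49}{50}
     = \frac{53}{250}
P(D|+) = P(+|D)P(D)/P(+) = \frac{4}{53}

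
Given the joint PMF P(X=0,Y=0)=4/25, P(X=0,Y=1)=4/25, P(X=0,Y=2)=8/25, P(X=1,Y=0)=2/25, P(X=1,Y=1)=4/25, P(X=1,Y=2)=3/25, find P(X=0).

P(X=0) = P(X=0,Y=0) + P(X=0,Y=1) + P(X=0,Y=2)
= 4/25 + 4/25 + 8/25
= 16/25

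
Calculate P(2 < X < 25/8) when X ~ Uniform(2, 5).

P(2 < X < 25/8) = ∫_{2}^{25/8} f(x) dx
where f(x) = \frac{1}{3}
= \frac{3}{8}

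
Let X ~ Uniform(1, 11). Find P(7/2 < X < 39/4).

P(7/2 < X < 39/4) = ∫_{7/2}^{39/4} f(x) dx
where f(x) = \frac{1}{10}
= \frac{5}{8}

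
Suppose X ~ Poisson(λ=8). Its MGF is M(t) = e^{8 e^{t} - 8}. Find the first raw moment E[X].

To find E[X], compute M^(1)(0):
M^(1)(t) = 8 e^{t} e^{8 e^{t} - 8}
M^(1)(0) = 8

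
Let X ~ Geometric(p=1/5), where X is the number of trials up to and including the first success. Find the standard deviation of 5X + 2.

For X ~ Geometric(p=1/5), where X is the number of trials up to and including the first success:
Var(X) = 20
SD(X) = √(Var(X)) = √(20) = 2 \sqrt{5}
SD(5X + 2) = |5| × SD(X) = 5 × 2 \sqrt{5} = 10 \sqrt{5}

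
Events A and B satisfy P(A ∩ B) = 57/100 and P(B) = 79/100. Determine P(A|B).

P(A|B) = P(A ∩ B) / P(B)
= (57/100) / (79/100)
= 57/79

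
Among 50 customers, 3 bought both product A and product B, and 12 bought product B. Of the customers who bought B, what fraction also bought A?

P(A ∩ B) = 3/50
P(B) = 12/50 = 6/25
P(A|B) = P(A ∩ B) / P(B) = (3/50) / (6/25) = 1/4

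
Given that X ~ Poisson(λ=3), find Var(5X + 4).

For X ~ Poisson(λ=3):
Var(X) = 3
Var(5X + 4) = (5)² × Var(X) = 25 × 3 = 75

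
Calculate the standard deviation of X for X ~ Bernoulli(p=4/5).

For X ~ Bernoulli(p=4/5):
Var(X) = \frac{4}{25}
SD(X) = √(Var(X)) = √(\frac{4}{25}) = \frac{2}{5}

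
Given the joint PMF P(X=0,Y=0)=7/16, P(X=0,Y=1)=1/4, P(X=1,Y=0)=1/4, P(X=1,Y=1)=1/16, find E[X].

First find marginal of X:
P(X=0) = 11/16
P(X=1) = 5/16
E[X] = 0 × 11/16 + 1 × 5/16 = 5/16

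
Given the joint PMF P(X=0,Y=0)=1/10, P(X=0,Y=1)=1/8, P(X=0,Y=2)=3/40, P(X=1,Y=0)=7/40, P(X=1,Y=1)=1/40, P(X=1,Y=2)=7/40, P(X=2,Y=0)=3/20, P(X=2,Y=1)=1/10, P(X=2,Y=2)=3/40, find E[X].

First find marginal of X:
P(X=0) = 3/10
P(X=1) = 3/8
P(X=2) = 13/40
E[X] = 0 × 3/10 + 1 × 3/8 + 2 × 13/40 = 41/40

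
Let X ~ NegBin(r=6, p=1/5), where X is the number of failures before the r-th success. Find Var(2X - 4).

For X ~ NegBin(r=6, p=1/5), where X is the number of failures before the r-th success:
Var(X) = 120
Var(2X - 4) = (2)² × Var(X) = 4 × 120 = 480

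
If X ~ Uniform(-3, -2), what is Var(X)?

For X ~ Uniform(-3, -2):
Var(X) = \frac{1}{12}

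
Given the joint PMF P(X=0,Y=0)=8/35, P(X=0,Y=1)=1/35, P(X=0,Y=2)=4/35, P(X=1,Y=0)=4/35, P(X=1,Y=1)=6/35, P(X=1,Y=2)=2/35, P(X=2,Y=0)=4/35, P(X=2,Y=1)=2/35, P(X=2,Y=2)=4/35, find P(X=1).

P(X=1) = P(X=1,Y=0) + P(X=1,Y=1) + P(X=1,Y=2)
= 4/35 + 6/35 + 2/35
= 12/35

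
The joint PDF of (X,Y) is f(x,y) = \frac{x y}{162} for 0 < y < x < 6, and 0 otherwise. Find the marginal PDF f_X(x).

f_X(x) = ∫_0^x \frac{x y}{162} dy = \frac{x^{3}}{324}
for 0 < x < 6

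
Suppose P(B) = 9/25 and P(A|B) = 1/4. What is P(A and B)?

By definition, P(A|B) = P(A ∩ B) / P(B)
So P(A ∩ B) = P(A|B) × P(B)
= 1/4 × 9/25
= 9/100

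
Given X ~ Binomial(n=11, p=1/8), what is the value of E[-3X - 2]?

For X ~ Binomial(n=11, p=1/8):
E[X] = \frac{11}{8}
E[-3X - 2] = -3 × E[X] - 2 = - \frac{49}{8}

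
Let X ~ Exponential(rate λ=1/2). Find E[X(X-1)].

E[X(X-1)] = E[X² - X] = E[X²] - E[X]
E[X] = 2
E[X²] = Var(X) + (E[X])² = 4 + (2)² = 8
E[X(X-1)] = 8 - 2 = 6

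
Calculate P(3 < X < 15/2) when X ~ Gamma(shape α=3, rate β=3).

P(3 < X < 15/2) = ∫_{3}^{15/2} f(x) dx
where f(x) = \frac{27 x^{2} e^{- 3 x}}{2}
= - \frac{2213}{8 e^{\frac{45}{2}}} + \frac{101}{2 e^{9}}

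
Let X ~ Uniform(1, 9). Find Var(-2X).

For X ~ Uniform(1, 9):
Var(X) = \frac{16}{3}
Var(-2X) = (-2)² × Var(X) = 4 × \frac{16}{3} = \frac{64}{3}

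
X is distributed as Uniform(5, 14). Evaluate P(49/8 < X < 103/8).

P(49/8 < X < 103/8) = ∫_{49/8}^{103/8} f(x) dx
where f(x) = \frac{1}{9}
= \frac{3}{4}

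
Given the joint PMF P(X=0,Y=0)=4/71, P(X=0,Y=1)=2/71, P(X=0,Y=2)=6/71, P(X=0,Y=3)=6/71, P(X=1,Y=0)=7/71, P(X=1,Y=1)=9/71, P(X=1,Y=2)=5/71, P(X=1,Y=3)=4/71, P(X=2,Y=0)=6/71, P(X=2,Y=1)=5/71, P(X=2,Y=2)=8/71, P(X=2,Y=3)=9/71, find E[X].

First find marginal of X:
P(X=0) = 18/71
P(X=1) = 25/71
P(X=2) = 28/71
E[X] = 0 × 18/71 + 1 × 25/71 + 2 × 28/71 = 81/71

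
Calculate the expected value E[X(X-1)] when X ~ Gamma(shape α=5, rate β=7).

E[X(X-1)] = E[X² - X] = E[X²] - E[X]
E[X] = \frac{5}{7}
E[X²] = Var(X) + (E[X])² = \frac{5}{49} + (\frac{5}{7})² = \frac{30}{49}
E[X(X-1)] = \frac{30}{49} - \frac{5}{7} = - \frac{5}{49}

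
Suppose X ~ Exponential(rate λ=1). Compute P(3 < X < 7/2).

P(3 < X < 7/2) = ∫_{3}^{7/2} f(x) dx
where f(x) = e^{- x}
= - \frac{1}{e^{\frac{7}{2}}} + e^{-3}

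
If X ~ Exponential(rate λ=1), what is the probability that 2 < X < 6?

P(2 < X < 6) = ∫_{2}^{6} f(x) dx
where f(x) = e^{- x}
= - \frac{1 - e^{4}}{e^{6}}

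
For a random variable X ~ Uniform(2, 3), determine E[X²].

Using the identity E[X²] = Var(X) + (E[X])²:
E[X] = \frac{5}{2}
Var(X) = \frac{1}{12}
E[X²] = \frac{1}{12} + (\frac{5}{2})²
= \frac{19}{3}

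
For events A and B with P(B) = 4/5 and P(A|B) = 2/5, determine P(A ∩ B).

By definition, P(A|B) = P(A ∩ B) / P(B)
So P(A ∩ B) = P(A|B) × P(B)
= 2/5 × 4/5
= 8/25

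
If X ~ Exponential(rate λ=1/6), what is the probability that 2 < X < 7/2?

P(2 < X < 7/2) = ∫_{2}^{7/2} f(x) dx
where f(x) = \frac{e^{- \frac{x}{6}}}{6}
= - \frac{1}{e^{\frac{7}{12}}} + e^{- \frac{1}{3}}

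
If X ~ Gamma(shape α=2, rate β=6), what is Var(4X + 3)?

For X ~ Gamma(shape α=2, rate β=6):
Var(X) = \frac{1}{18}
Var(4X + 3) = (4)² × Var(X) = 16 × \frac{1}{18} = \frac{8}{9}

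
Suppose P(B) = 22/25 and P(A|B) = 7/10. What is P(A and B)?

By definition, P(A|B) = P(A ∩ B) / P(B)
So P(A ∩ B) = P(A|B) × P(B)
= 7/10 × 22/25
= 77/125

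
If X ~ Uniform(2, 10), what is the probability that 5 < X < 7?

P(5 < X < 7) = ∫_{5}^{7} f(x) dx
where f(x) = \frac{1}{8}
= \frac{1}{4}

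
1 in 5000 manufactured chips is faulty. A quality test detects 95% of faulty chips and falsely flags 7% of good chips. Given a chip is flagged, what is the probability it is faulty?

Let D = the rare event, + = positive/flagged.
P(D) = 1/5000
P(+|D) = 95/100 = 19/20
P(+|D') = 7/100
P(+) = P(+|D)P(D) + P(+|D')P(D')
     = \frac{19}{20} × \frac{1}{5000} + \frac{7}{100} × \frac{4999}{5000}
     = \frac{2193}{31250}
P(D|+) = P(+|D)P(D)/P(+) = \frac{95}{35088}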